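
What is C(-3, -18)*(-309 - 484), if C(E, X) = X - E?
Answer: 11895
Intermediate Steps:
C(-3, -18)*(-309 - 484) = (-18 - 1*(-3))*(-309 - 484) = (-18 + 3)*(-793) = -15*(-793) = 11895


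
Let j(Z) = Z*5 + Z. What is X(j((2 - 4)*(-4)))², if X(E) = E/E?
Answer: 1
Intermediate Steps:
j(Z) = 6*Z (j(Z) = 5*Z + Z = 6*Z)
X(E) = 1
X(j((2 - 4)*(-4)))² = 1² = 1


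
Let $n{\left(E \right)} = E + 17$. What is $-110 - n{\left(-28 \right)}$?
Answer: $-99$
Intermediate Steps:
$n{\left(E \right)} = 17 + E$
$-110 - n{\left(-28 \right)} = -110 - \left(17 - 28\right) = -110 - -11 = -110 + 11 = -99$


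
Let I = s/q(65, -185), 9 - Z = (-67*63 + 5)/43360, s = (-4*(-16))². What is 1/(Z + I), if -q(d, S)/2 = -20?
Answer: 1084/120863 ≈ 0.0089688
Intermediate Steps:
q(d, S) = 40 (q(d, S) = -2*(-20) = 40)
s = 4096 (s = 64² = 4096)
Z = 49307/5420 (Z = 9 - (-67*63 + 5)/43360 = 9 - (-4221 + 5)/43360 = 9 - (-4216)/43360 = 9 - 1*(-527/5420) = 9 + 527/5420 = 49307/5420 ≈ 9.0972)
I = 512/5 (I = 4096/40 = 4096*(1/40) = 512/5 ≈ 102.40)
1/(Z + I) = 1/(49307/5420 + 512/5) = 1/(120863/1084) = 1084/120863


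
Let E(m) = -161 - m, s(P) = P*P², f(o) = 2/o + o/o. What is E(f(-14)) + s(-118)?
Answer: -11502357/7 ≈ -1.6432e+6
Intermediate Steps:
f(o) = 1 + 2/o (f(o) = 2/o + 1 = 1 + 2/o)
s(P) = P³
E(f(-14)) + s(-118) = (-161 - (2 - 14)/(-14)) + (-118)³ = (-161 - (-1)*(-12)/14) - 1643032 = (-161 - 1*6/7) - 1643032 = (-161 - 6/7) - 1643032 = -1133/7 - 1643032 = -11502357/7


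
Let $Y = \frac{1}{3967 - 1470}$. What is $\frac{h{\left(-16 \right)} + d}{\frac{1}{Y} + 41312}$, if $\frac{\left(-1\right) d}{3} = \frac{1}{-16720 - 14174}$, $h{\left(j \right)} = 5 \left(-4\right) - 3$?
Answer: $- \frac{78951}{150381694} \approx -0.000525$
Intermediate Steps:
$h{\left(j \right)} = -23$ ($h{\left(j \right)} = -20 - 3 = -23$)
$Y = \frac{1}{2497} \approx 0.00040048$
$d = \frac{1}{10298}$ ($d = - \frac{3}{-16720 - 14174} = - \frac{3}{-30894} = \left(-3\right) \left(- \frac{1}{30894}\right) = \frac{1}{10298} \approx 9.7106 \cdot 10^{-5}$)
$\frac{h{\left(-16 \right)} + d}{\frac{1}{Y} + 41312} = \frac{-23 + \frac{1}{10298}}{\frac{1}{\frac{1}{2497}} + 41312} = - \frac{236853}{10298 \left(2497 + 41312\right)} = - \frac{236853}{10298 \cdot 43809} = \left(- \frac{236853}{10298}\right) \frac{1}{43809} = - \frac{78951}{150381694}$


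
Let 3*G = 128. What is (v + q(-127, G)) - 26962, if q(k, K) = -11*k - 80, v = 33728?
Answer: 8083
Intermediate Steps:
G = 128/3 (G = (⅓)*128 = 128/3 ≈ 42.667)
q(k, K) = -80 - 11*k
(v + q(-127, G)) - 26962 = (33728 + (-80 - 11*(-127))) - 26962 = (33728 + (-80 + 1397)) - 26962 = (33728 + 1317) - 26962 = 35045 - 26962 = 8083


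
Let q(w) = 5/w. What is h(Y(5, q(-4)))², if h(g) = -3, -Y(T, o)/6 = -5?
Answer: 9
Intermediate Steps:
Y(T, o) = 30 (Y(T, o) = -6*(-5) = 30)
h(Y(5, q(-4)))² = (-3)² = 9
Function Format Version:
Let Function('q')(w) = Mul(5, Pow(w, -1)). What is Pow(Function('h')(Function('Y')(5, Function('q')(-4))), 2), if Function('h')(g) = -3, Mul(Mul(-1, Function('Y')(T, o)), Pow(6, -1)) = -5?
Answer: 9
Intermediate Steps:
Function('Y')(T, o) = 30 (Function('Y')(T, o) = Mul(-6, -5) = 30)
Pow(Function('h')(Function('Y')(5, Function('q')(-4))), 2) = Pow(-3, 2) = 9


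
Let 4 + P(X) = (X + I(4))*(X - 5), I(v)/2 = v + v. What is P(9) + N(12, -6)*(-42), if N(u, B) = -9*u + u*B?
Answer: 7656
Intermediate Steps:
I(v) = 4*v (I(v) = 2*(v + v) = 2*(2*v) = 4*v)
N(u, B) = -9*u + B*u
P(X) = -4 + (-5 + X)*(16 + X) (P(X) = -4 + (X + 4*4)*(X - 5) = -4 + (X + 16)*(-5 + X) = -4 + (16 + X)*(-5 + X) = -4 + (-5 + X)*(16 + X))
P(9) + N(12, -6)*(-42) = (-84 + 9² + 11*9) + (12*(-9 - 6))*(-42) = (-84 + 81 + 99) + (12*(-15))*(-42) = 96 - 180*(-42) = 96 + 7560 = 7656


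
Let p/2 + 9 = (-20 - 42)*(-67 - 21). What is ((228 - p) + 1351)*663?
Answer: -6175845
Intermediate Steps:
p = 10894 (p = -18 + 2*((-20 - 42)*(-67 - 21)) = -18 + 2*(-62*(-88)) = -18 + 2*5456 = -18 + 10912 = 10894)
((228 - p) + 1351)*663 = ((228 - 1*10894) + 1351)*663 = ((228 - 10894) + 1351)*663 = (-10666 + 1351)*663 = -9315*663 = -6175845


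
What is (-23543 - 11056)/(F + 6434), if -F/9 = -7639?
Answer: -34599/75185 ≈ -0.46019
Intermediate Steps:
F = 68751 (F = -9*(-7639) = 68751)
(-23543 - 11056)/(F + 6434) = (-23543 - 11056)/(68751 + 6434) = -34599/75185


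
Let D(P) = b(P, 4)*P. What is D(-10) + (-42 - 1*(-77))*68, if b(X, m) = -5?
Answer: 2430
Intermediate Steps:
D(P) = -5*P
D(-10) + (-42 - 1*(-77))*68 = -5*(-10) + (-42 - 1*(-77))*68 = 50 + (-42 + 77)*68 = 50 + 35*68 = 50 + 2380 = 2430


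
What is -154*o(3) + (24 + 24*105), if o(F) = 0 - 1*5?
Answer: 3314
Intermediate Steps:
o(F) = -5 (o(F) = 0 - 5 = -5)
-154*o(3) + (24 + 24*105) = -154*(-5) + (24 + 24*105) = 770 + (24 + 2520) = 770 + 2544 = 3314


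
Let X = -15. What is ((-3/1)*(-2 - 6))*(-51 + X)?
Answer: -1584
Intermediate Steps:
((-3/1)*(-2 - 6))*(-51 + X) = ((-3/1)*(-2 - 6))*(-51 - 15) = (-3*1*(-8))*(-66) = -3*(-8)*(-66) = 24*(-66) = -1584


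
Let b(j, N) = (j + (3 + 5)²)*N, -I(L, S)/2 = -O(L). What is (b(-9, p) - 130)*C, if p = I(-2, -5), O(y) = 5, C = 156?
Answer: 65520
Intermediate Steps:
I(L, S) = 10 (I(L, S) = -(-2)*5 = -2*(-5) = 10)
p = 10
b(j, N) = N*(64 + j) (b(j, N) = (j + 8²)*N = (j + 64)*N = (64 + j)*N = N*(64 + j))
(b(-9, p) - 130)*C = (10*(64 - 9) - 130)*156 = (10*55 - 130)*156 = (550 - 130)*156 = 420*156 = 65520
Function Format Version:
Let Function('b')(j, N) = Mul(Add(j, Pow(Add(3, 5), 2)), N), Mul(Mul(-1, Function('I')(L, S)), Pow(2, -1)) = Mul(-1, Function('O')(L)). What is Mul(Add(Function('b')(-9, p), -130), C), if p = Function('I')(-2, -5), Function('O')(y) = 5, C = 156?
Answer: 65520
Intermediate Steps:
Function('I')(L, S) = 10 (Function('I')(L, S) = Mul(-2, Mul(-1, 5)) = Mul(-2, -5) = 10)
p = 10
Function('b')(j, N) = Mul(N, Add(64, j)) (Function('b')(j, N) = Mul(Add(j, Pow(8, 2)), N) = Mul(Add(j, 64), N) = Mul(Add(64, j), N) = Mul(N, Add(64, j)))
Mul(Add(Function('b')(-9, p), -130), C) = Mul(Add(Mul(10, Add(64, -9)), -130), 156) = Mul(Add(Mul(10, 55), -130), 156) = Mul(Add(550, -130), 156) = Mul(420, 156) = 65520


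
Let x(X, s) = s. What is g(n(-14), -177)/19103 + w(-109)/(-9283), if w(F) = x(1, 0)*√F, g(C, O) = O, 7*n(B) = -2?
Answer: -177/19103 ≈ -0.0092656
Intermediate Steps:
n(B) = -2/7 (n(B) = (⅐)*(-2) = -2/7)
w(F) = 0 (w(F) = 0*√F = 0)
g(n(-14), -177)/19103 + w(-109)/(-9283) = -177/19103 + 0/(-9283) = -177*1/19103 + 0*(-1/9283) = -177/19103 + 0 = -177/19103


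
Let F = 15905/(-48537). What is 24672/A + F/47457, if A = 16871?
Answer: 56829719997593/38861005720239 ≈ 1.4624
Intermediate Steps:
F = -15905/48537 (F = 15905*(-1/48537) = -15905/48537 ≈ -0.32769)
24672/A + F/47457 = 24672/16871 - 15905/48537/47457 = 24672*(1/16871) - 15905/48537*1/47457 = 24672/16871 - 15905/2303420409 = 56829719997593/38861005720239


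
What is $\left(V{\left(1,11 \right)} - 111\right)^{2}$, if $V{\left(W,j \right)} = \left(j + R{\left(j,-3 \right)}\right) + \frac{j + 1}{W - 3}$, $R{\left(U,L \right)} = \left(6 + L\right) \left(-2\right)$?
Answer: $12544$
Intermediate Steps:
$R{\left(U,L \right)} = -12 - 2 L$
$V{\left(W,j \right)} = -6 + j + \frac{1 + j}{-3 + W}$ ($V{\left(W,j \right)} = \left(j - 6\right) + \frac{j + 1}{W - 3} = \left(j + \left(-12 + 6\right)\right) + \frac{1 + j}{-3 + W} = \left(j - 6\right) + \frac{1 + j}{-3 + W} = \left(-6 + j\right) + \frac{1 + j}{-3 + W} = -6 + j + \frac{1 + j}{-3 + W}$)
$\left(V{\left(1,11 \right)} - 111\right)^{2} = \left(\frac{19 - 6 - 22 + 1 \cdot 11}{-3 + 1} - 111\right)^{2} = \left(\frac{19 - 6 - 22 + 11}{-2} - 111\right)^{2} = \left(\left(- \frac{1}{2}\right) 2 - 111\right)^{2} = \left(-1 - 111\right)^{2} = \left(-112\right)^{2} = 12544$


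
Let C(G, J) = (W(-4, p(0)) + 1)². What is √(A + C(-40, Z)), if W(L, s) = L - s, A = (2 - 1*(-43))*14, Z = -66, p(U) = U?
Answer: 3*√71 ≈ 25.278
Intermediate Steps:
A = 630 (A = (2 + 43)*14 = 45*14 = 630)
C(G, J) = 9 (C(G, J) = ((-4 - 1*0) + 1)² = ((-4 + 0) + 1)² = (-4 + 1)² = (-3)² = 9)
√(A + C(-40, Z)) = √(630 + 9) = √639 = 3*√71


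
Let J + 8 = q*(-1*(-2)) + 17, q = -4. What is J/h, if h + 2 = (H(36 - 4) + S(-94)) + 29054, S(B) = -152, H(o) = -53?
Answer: 1/28847 ≈ 3.4666e-5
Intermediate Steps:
h = 28847 (h = -2 + ((-53 - 152) + 29054) = -2 + (-205 + 29054) = -2 + 28849 = 28847)
J = 1 (J = -8 + (-(-4)*(-2) + 17) = -8 + (-4*2 + 17) = -8 + (-8 + 17) = -8 + 9 = 1)
J/h = 1/28847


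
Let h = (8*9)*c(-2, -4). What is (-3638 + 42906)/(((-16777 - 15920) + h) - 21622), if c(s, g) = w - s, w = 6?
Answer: -39268/53743 ≈ -0.73066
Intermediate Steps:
c(s, g) = 6 - s
h = 576 (h = (8*9)*(6 - 1*(-2)) = 72*(6 + 2) = 72*8 = 576)
(-3638 + 42906)/(((-16777 - 15920) + h) - 21622) = (-3638 + 42906)/(((-16777 - 15920) + 576) - 21622) = 39268/((-32697 + 576) - 21622) = 39268/(-32121 - 21622) = 39268/(-53743) = 39268*(-1/53743) = -39268/53743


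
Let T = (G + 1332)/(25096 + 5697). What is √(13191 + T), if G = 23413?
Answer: 2*√63819310714/4399 ≈ 114.86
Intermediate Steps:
T = 3535/4399 (T = (23413 + 1332)/(25096 + 5697) = 24745/30793 = 24745*(1/30793) = 3535/4399 ≈ 0.80359)
√(13191 + T) = √(13191 + 3535/4399) = √(58030744/4399) = 2*√63819310714/4399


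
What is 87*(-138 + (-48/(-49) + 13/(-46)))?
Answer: -26924847/2254 ≈ -11945.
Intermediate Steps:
87*(-138 + (-48/(-49) + 13/(-46))) = 87*(-138 + (-48*(-1/49) + 13*(-1/46))) = 87*(-138 + (48/49 - 13/46)) = 87*(-138 + 1571/2254) = 87*(-309481/2254) = -26924847/2254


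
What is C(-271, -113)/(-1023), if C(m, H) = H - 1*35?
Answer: 148/1023 ≈ 0.14467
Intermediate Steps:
C(m, H) = -35 + H (C(m, H) = H - 35 = -35 + H)
C(-271, -113)/(-1023) = (-35 - 113)/(-1023) = -148*(-1/1023) = 148/1023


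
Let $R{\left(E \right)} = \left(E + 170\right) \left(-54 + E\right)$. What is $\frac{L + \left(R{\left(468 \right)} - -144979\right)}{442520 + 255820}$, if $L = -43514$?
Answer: $\frac{365597}{698340} \approx 0.52352$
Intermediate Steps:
$R{\left(E \right)} = \left(-54 + E\right) \left(170 + E\right)$ ($R{\left(E \right)} = \left(170 + E\right) \left(-54 + E\right) = \left(-54 + E\right) \left(170 + E\right)$)
$\frac{L + \left(R{\left(468 \right)} - -144979\right)}{442520 + 255820} = \frac{-43514 + \left(\left(-9180 + 468^{2} + 116 \cdot 468\right) - -144979\right)}{442520 + 255820} = \frac{-43514 + \left(\left(-9180 + 219024 + 54288\right) + 144979\right)}{698340} = \left(-43514 + \left(264132 + 144979\right)\right) \frac{1}{698340} = \left(-43514 + 409111\right) \frac{1}{698340} = 365597 \cdot \frac{1}{698340} = \frac{365597}{698340}$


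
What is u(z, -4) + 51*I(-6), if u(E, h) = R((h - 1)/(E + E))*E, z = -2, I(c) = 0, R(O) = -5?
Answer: 10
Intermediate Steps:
u(E, h) = -5*E
u(z, -4) + 51*I(-6) = -5*(-2) + 51*0 = 10 + 0 = 10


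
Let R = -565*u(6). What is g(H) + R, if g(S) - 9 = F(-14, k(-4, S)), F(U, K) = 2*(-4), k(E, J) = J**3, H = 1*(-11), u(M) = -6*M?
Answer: 20341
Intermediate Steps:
H = -11
F(U, K) = -8
g(S) = 1 (g(S) = 9 - 8 = 1)
R = 20340 (R = -(-3390)*6 = -565*(-36) = 20340)
g(H) + R = 1 + 20340 = 20341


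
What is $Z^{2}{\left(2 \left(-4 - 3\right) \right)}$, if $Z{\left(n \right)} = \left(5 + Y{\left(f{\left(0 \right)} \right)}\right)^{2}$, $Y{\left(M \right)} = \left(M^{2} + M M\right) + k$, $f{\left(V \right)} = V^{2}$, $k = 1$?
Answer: $1296$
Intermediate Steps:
$Y{\left(M \right)} = 1 + 2 M^{2}$ ($Y{\left(M \right)} = \left(M^{2} + M M\right) + 1 = \left(M^{2} + M^{2}\right) + 1 = 2 M^{2} + 1 = 1 + 2 M^{2}$)
$Z{\left(n \right)} = 36$ ($Z{\left(n \right)} = \left(5 + \left(1 + 2 \left(0^{2}\right)^{2}\right)\right)^{2} = \left(5 + \left(1 + 2 \cdot 0^{2}\right)\right)^{2} = \left(5 + \left(1 + 2 \cdot 0\right)\right)^{2} = \left(5 + \left(1 + 0\right)\right)^{2} = \left(5 + 1\right)^{2} = 6^{2} = 36$)
$Z^{2}{\left(2 \left(-4 - 3\right) \right)} = 36^{2} = 1296$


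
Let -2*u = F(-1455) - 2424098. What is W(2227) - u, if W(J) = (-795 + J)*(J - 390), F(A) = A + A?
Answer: 1417080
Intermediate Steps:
F(A) = 2*A
W(J) = (-795 + J)*(-390 + J)
u = 1213504 (u = -(2*(-1455) - 2424098)/2 = -(-2910 - 2424098)/2 = -1/2*(-2427008) = 1213504)
W(2227) - u = (310050 + 2227**2 - 1185*2227) - 1*1213504 = (310050 + 4959529 - 2638995) - 1213504 = 2630584 - 1213504 = 1417080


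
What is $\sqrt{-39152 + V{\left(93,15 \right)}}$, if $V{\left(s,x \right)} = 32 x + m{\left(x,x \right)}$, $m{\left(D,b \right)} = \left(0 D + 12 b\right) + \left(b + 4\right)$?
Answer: $i \sqrt{38473} \approx 196.15 i$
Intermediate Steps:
$m{\left(D,b \right)} = 4 + 13 b$ ($m{\left(D,b \right)} = \left(0 + 12 b\right) + \left(4 + b\right) = 12 b + \left(4 + b\right) = 4 + 13 b$)
$V{\left(s,x \right)} = 4 + 45 x$ ($V{\left(s,x \right)} = 32 x + \left(4 + 13 x\right) = 4 + 45 x$)
$\sqrt{-39152 + V{\left(93,15 \right)}} = \sqrt{-39152 + \left(4 + 45 \cdot 15\right)} = \sqrt{-39152 + \left(4 + 675\right)} = \sqrt{-39152 + 679} = \sqrt{-38473} = i \sqrt{38473}$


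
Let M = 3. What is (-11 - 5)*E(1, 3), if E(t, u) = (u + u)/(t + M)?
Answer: -24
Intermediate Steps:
E(t, u) = 2*u/(3 + t) (E(t, u) = (u + u)/(t + 3) = (2*u)/(3 + t) = 2*u/(3 + t))
(-11 - 5)*E(1, 3) = (-11 - 5)*(2*3/(3 + 1)) = -32*3/4 = -16*3/2 = -24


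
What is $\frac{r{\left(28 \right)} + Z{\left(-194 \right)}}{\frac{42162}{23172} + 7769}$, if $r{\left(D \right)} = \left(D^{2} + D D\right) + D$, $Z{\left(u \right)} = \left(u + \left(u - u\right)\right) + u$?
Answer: $\frac{4665296}{30010905} \approx 0.15545$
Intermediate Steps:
$Z{\left(u \right)} = 2 u$ ($Z{\left(u \right)} = \left(u + 0\right) + u = u + u = 2 u$)
$r{\left(D \right)} = D + 2 D^{2}$ ($r{\left(D \right)} = \left(D^{2} + D^{2}\right) + D = 2 D^{2} + D = D + 2 D^{2}$)
$\frac{r{\left(28 \right)} + Z{\left(-194 \right)}}{\frac{42162}{23172} + 7769} = \frac{28 \left(1 + 2 \cdot 28\right) + 2 \left(-194\right)}{\frac{42162}{23172} + 7769} = \frac{28 \left(1 + 56\right) - 388}{42162 \cdot \frac{1}{23172} + 7769} = \frac{28 \cdot 57 - 388}{\frac{7027}{3862} + 7769} = \frac{1596 - 388}{\frac{30010905}{3862}} = 1208 \cdot \frac{3862}{30010905} = \frac{4665296}{30010905}$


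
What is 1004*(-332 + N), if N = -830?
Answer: -1166648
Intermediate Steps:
1004*(-332 + N) = 1004*(-332 - 830) = 1004*(-1162) = -1166648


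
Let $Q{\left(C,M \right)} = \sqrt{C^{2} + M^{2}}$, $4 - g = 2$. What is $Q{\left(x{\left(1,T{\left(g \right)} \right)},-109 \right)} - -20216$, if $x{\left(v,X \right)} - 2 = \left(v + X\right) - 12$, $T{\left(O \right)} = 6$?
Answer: $20216 + \sqrt{11890} \approx 20325.0$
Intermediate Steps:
$g = 2$ ($g = 4 - 2 = 2$)
$x{\left(v,X \right)} = -10 + X + v$ ($x{\left(v,X \right)} = 2 - \left(12 - X - v\right) = 2 + \left(-12 + X + v\right) = -10 + X + v$)
$Q{\left(x{\left(1,T{\left(g \right)} \right)},-109 \right)} - -20216 = \sqrt{\left(-10 + 6 + 1\right)^{2} + \left(-109\right)^{2}} - -20216 = \sqrt{\left(-3\right)^{2} + 11881} + 20216 = \sqrt{9 + 11881} + 20216 = \sqrt{11890} + 20216 = 20216 + \sqrt{11890}$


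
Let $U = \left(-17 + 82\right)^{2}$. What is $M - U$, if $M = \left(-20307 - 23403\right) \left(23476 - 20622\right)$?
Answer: $-124752565$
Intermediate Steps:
$M = -124748340$ ($M = \left(-43710\right) 2854 = -124748340$)
$U = 4225$ ($U = 65^{2} = 4225$)
$M - U = -124748340 - 4225 = -124752565$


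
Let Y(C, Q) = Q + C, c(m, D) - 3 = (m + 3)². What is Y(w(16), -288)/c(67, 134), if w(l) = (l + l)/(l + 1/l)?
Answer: -73504/1260071 ≈ -0.058333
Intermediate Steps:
w(l) = 2*l/(l + 1/l) (w(l) = (2*l)/(l + 1/l) = 2*l/(l + 1/l))
c(m, D) = 3 + (3 + m)² (c(m, D) = 3 + (m + 3)² = 3 + (3 + m)²)
Y(C, Q) = C + Q
Y(w(16), -288)/c(67, 134) = (2*16²/(1 + 16²) - 288)/(3 + (3 + 67)²) = (2*256/(1 + 256) - 288)/(3 + 70²) = (2*256/257 - 288)/(3 + 4900) = (2*256*(1/257) - 288)/4903 = (512/257 - 288)*(1/4903) = -73504/257*1/4903 = -73504/1260071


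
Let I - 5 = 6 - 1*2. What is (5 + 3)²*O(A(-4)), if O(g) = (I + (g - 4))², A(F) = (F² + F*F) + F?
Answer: 69696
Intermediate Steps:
A(F) = F + 2*F² (A(F) = (F² + F²) + F = 2*F² + F = F + 2*F²)
I = 9 (I = 5 + (6 - 1*2) = 5 + (6 - 2) = 5 + 4 = 9)
O(g) = (5 + g)² (O(g) = (9 + (g - 4))² = (9 + (-4 + g))² = (5 + g)²)
(5 + 3)²*O(A(-4)) = (5 + 3)²*(5 - 4*(1 + 2*(-4)))² = 8²*(5 - 4*(1 - 8))² = 64*(5 - 4*(-7))² = 64*(5 + 28)² = 64*33² = 64*1089 = 69696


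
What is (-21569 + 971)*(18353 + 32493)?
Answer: -1047325908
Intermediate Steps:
(-21569 + 971)*(18353 + 32493) = -20598*50846 = -1047325908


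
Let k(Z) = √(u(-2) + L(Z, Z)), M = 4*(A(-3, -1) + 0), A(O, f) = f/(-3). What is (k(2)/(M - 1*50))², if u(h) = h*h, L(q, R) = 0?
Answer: 9/5329 ≈ 0.0016889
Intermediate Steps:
A(O, f) = -f/3 (A(O, f) = f*(-⅓) = -f/3)
u(h) = h²
M = 4/3 (M = 4*(-⅓*(-1) + 0) = 4*(⅓ + 0) = 4*(⅓) = 4/3 ≈ 1.3333)
k(Z) = 2 (k(Z) = √((-2)² + 0) = √(4 + 0) = √4 = 2)
(k(2)/(M - 1*50))² = (2/(4/3 - 1*50))² = (2/(4/3 - 50))² = (2/(-146/3))² = (2*(-3/146))² = (-3/73)² = 9/5329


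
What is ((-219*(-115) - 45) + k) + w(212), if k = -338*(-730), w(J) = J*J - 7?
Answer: 316817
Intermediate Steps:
w(J) = -7 + J² (w(J) = J² - 7 = -7 + J²)
k = 246740
((-219*(-115) - 45) + k) + w(212) = ((-219*(-115) - 45) + 246740) + (-7 + 212²) = ((25185 - 45) + 246740) + (-7 + 44944) = (25140 + 246740) + 44937 = 271880 + 44937 = 316817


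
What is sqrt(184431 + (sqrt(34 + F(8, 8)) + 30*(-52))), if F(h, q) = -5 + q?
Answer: sqrt(182871 + sqrt(37)) ≈ 427.64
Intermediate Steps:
sqrt(184431 + (sqrt(34 + F(8, 8)) + 30*(-52))) = sqrt(184431 + (sqrt(34 + (-5 + 8)) + 30*(-52))) = sqrt(184431 + (sqrt(34 + 3) - 1560)) = sqrt(184431 + (sqrt(37) - 1560)) = sqrt(184431 + (-1560 + sqrt(37))) = sqrt(182871 + sqrt(37))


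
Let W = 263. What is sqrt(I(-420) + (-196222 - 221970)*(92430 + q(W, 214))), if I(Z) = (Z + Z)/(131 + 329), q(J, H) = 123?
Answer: 3*I*sqrt(2274989432230)/23 ≈ 1.9674e+5*I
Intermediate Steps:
I(Z) = Z/230 (I(Z) = (2*Z)/460 = (2*Z)*(1/460) = Z/230)
sqrt(I(-420) + (-196222 - 221970)*(92430 + q(W, 214))) = sqrt((1/230)*(-420) + (-196222 - 221970)*(92430 + 123)) = sqrt(-42/23 - 418192*92553) = sqrt(-42/23 - 38704924176) = sqrt(-890213256090/23) = 3*I*sqrt(2274989432230)/23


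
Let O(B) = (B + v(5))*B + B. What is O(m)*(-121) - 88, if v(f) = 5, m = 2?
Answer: -2024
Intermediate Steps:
O(B) = B + B*(5 + B) (O(B) = (B + 5)*B + B = (5 + B)*B + B = B*(5 + B) + B = B + B*(5 + B))
O(m)*(-121) - 88 = (2*(6 + 2))*(-121) - 88 = (2*8)*(-121) - 88 = 16*(-121) - 88 = -1936 - 88 = -2024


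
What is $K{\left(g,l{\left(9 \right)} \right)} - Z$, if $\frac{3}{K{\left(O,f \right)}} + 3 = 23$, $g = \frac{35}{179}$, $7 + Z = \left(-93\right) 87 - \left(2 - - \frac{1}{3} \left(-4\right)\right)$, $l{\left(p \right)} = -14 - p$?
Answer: $\frac{485929}{60} \approx 8098.8$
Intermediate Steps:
$Z = - \frac{24296}{3}$ ($Z = -7 - \left(8093 - - \frac{1}{3} \left(-4\right)\right) = -7 - \left(8093 - \left(-1\right) \frac{1}{3} \left(-4\right)\right) = -7 - \frac{24275}{3} = - \frac{24296}{3} \approx -8098.7$)
$g = \frac{35}{179}$ ($g = 35 \cdot \frac{1}{179} = \frac{35}{179} \approx 0.19553$)
$K{\left(O,f \right)} = \frac{3}{20}$ ($K{\left(O,f \right)} = \frac{3}{-3 + 23} = \frac{3}{20}$)
$K{\left(g,l{\left(9 \right)} \right)} - Z = \frac{3}{20} - - \frac{24296}{3} = \frac{3}{20} + \frac{24296}{3} = \frac{485929}{60}$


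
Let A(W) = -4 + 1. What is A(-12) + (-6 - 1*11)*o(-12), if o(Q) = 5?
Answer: -88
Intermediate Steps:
A(W) = -3
A(-12) + (-6 - 1*11)*o(-12) = -3 + (-6 - 1*11)*5 = -3 + (-6 - 11)*5 = -3 - 17*5 = -3 - 85 = -88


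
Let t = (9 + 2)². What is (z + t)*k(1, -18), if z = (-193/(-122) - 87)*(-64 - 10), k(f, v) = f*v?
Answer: -7073244/61 ≈ -1.1595e+5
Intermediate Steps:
z = 385577/61 (z = (-193*(-1/122) - 87)*(-74) = (193/122 - 87)*(-74) = -10421/122*(-74) = 385577/61 ≈ 6320.9)
t = 121 (t = 11² = 121)
(z + t)*k(1, -18) = (385577/61 + 121)*(1*(-18)) = (392958/61)*(-18) = -7073244/61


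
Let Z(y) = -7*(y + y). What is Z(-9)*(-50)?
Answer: -6300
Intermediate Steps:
Z(y) = -14*y
Z(-9)*(-50) = -14*(-9)*(-50) = 126*(-50) = -6300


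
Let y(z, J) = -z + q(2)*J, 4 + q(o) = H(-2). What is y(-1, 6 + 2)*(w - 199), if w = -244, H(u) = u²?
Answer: -443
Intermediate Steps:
q(o) = 0 (q(o) = -4 + (-2)² = -4 + 4 = 0)
y(z, J) = -z (y(z, J) = -z + 0*J = -z + 0 = -z)
y(-1, 6 + 2)*(w - 199) = (-1*(-1))*(-244 - 199) = 1*(-443) = -443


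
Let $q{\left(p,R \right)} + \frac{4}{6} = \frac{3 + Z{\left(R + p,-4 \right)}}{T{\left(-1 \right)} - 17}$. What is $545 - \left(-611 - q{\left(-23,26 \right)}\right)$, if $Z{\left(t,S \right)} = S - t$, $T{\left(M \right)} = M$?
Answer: $\frac{10400}{9} \approx 1155.6$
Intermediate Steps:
$q{\left(p,R \right)} = - \frac{11}{18} + \frac{R}{18} + \frac{p}{18}$ ($q{\left(p,R \right)} = - \frac{2}{3} + \frac{3 - \left(4 + R + p\right)}{-1 - 17} = - \frac{2}{3} + \frac{3 - \left(4 + R + p\right)}{-18} = - \frac{2}{3} + \left(3 - \left(4 + R + p\right)\right) \left(- \frac{1}{18}\right) = - \frac{2}{3} + \left(-1 - R - p\right) \left(- \frac{1}{18}\right) = - \frac{2}{3} + \left(\frac{1}{18} + \frac{R}{18} + \frac{p}{18}\right) = - \frac{11}{18} + \frac{R}{18} + \frac{p}{18}$)
$545 - \left(-611 - q{\left(-23,26 \right)}\right) = 545 + \left(\left(\left(- \frac{11}{18} + \frac{1}{18} \cdot 26 + \frac{1}{18} \left(-23\right)\right) + 1401\right) - 790\right) = 545 + \left(\left(\left(- \frac{11}{18} + \frac{13}{9} - \frac{23}{18}\right) + 1401\right) - 790\right) = 545 + \left(\left(- \frac{4}{9} + 1401\right) - 790\right) = 545 + \left(\frac{12605}{9} - 790\right) = 545 + \frac{5495}{9} = \frac{10400}{9}$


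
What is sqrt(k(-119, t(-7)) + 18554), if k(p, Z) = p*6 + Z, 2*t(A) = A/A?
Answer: sqrt(71362)/2 ≈ 133.57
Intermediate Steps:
t(A) = 1/2 (t(A) = (A/A)/2 = (1/2)*1 = 1/2)
k(p, Z) = Z + 6*p (k(p, Z) = 6*p + Z = Z + 6*p)
sqrt(k(-119, t(-7)) + 18554) = sqrt((1/2 + 6*(-119)) + 18554) = sqrt((1/2 - 714) + 18554) = sqrt(-1427/2 + 18554) = sqrt(35681/2) = sqrt(71362)/2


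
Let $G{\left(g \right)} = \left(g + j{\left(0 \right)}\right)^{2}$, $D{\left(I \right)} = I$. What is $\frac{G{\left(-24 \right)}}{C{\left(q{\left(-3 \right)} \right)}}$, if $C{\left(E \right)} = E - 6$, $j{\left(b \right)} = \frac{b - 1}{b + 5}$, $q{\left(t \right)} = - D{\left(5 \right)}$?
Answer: $- \frac{1331}{25} \approx -53.24$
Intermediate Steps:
$q{\left(t \right)} = -5$ ($q{\left(t \right)} = \left(-1\right) 5 = -5$)
$j{\left(b \right)} = \frac{-1 + b}{5 + b}$
$C{\left(E \right)} = -6 + E$
$G{\left(g \right)} = \left(- \frac{1}{5} + g\right)^{2}$ ($G{\left(g \right)} = \left(g + \frac{-1 + 0}{5 + 0}\right)^{2} = \left(g + \frac{1}{5} \left(-1\right)\right)^{2} = \left(g - \frac{1}{5}\right)^{2} = \left(- \frac{1}{5} + g\right)^{2}$)
$\frac{G{\left(-24 \right)}}{C{\left(q{\left(-3 \right)} \right)}} = \frac{\frac{1}{25} \left(-1 + 5 \left(-24\right)\right)^{2}}{-6 - 5} = \frac{\frac{1}{25} \left(-1 - 120\right)^{2}}{-11} = \frac{\left(-121\right)^{2}}{25} \left(- \frac{1}{11}\right) = \frac{1}{25} \cdot 14641 \left(- \frac{1}{11}\right) = \frac{14641}{25} \left(- \frac{1}{11}\right) = - \frac{1331}{25}$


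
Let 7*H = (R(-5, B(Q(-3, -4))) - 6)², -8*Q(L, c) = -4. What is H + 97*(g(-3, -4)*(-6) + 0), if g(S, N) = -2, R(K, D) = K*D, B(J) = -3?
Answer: 8229/7 ≈ 1175.6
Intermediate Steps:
Q(L, c) = ½ (Q(L, c) = -⅛*(-4) = ½)
R(K, D) = D*K
H = 81/7 (H = (-3*(-5) - 6)²/7 = (15 - 6)²/7 = (⅐)*9² = (⅐)*81 = 81/7 ≈ 11.571)
H + 97*(g(-3, -4)*(-6) + 0) = 81/7 + 97*(-2*(-6) + 0) = 81/7 + 97*(12 + 0) = 81/7 + 97*12 = 81/7 + 1164 = 8229/7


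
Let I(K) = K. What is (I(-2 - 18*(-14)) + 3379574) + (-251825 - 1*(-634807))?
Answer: 3762806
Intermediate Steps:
(I(-2 - 18*(-14)) + 3379574) + (-251825 - 1*(-634807)) = ((-2 - 18*(-14)) + 3379574) + (-251825 - 1*(-634807)) = ((-2 + 252) + 3379574) + (-251825 + 634807) = (250 + 3379574) + 382982 = 3379824 + 382982 = 3762806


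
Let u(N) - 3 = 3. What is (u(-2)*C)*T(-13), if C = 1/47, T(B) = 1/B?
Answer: -6/611 ≈ -0.0098200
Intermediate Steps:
u(N) = 6 (u(N) = 3 + 3 = 6)
T(B) = 1/B
C = 1/47 ≈ 0.021277
(u(-2)*C)*T(-13) = (6*(1/47))/(-13) = (6/47)*(-1/13) = -6/611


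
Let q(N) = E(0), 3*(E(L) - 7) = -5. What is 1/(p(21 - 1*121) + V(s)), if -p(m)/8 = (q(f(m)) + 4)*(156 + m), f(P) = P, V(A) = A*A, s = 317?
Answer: 3/288923 ≈ 1.0383e-5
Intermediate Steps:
E(L) = 16/3 (E(L) = 7 + (1/3)*(-5) = 7 - 5/3 = 16/3)
V(A) = A**2
q(N) = 16/3
p(m) = -11648 - 224*m/3 (p(m) = -8*(16/3 + 4)*(156 + m) = -224*(156 + m)/3 = -8*(1456 + 28*m/3) = -11648 - 224*m/3)
1/(p(21 - 1*121) + V(s)) = 1/((-11648 - 224*(21 - 1*121)/3) + 317**2) = 1/((-11648 - 224*(21 - 121)/3) + 100489) = 1/((-11648 - 224/3*(-100)) + 100489) = 1/((-11648 + 22400/3) + 100489) = 1/(-12544/3 + 100489) = 1/(288923/3) = 3/288923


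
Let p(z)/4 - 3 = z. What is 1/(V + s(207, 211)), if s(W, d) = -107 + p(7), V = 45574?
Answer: 1/45507 ≈ 2.1975e-5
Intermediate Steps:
p(z) = 12 + 4*z
s(W, d) = -67 (s(W, d) = -107 + (12 + 4*7) = -107 + (12 + 28) = -107 + 40 = -67)
1/(V + s(207, 211)) = 1/(45574 - 67) = 1/45507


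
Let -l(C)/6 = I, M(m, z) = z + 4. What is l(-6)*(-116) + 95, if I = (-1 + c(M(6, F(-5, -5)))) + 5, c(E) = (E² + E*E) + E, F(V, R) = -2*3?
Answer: 7055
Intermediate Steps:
F(V, R) = -6
M(m, z) = 4 + z
c(E) = E + 2*E² (c(E) = (E² + E²) + E = 2*E² + E = E + 2*E²)
I = 10 (I = (-1 + (4 - 6)*(1 + 2*(4 - 6))) + 5 = (-1 - 2*(1 + 2*(-2))) + 5 = (-1 - 2*(1 - 4)) + 5 = (-1 - 2*(-3)) + 5 = (-1 + 6) + 5 = 5 + 5 = 10)
l(C) = -60 (l(C) = -6*10 = -60)
l(-6)*(-116) + 95 = -60*(-116) + 95 = 6960 + 95 = 7055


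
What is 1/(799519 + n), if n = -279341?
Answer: 1/520178 ≈ 1.9224e-6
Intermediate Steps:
1/(799519 + n) = 1/(799519 - 279341) = 1/520178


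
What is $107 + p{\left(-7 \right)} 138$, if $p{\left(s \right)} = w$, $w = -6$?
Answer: $-721$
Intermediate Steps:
$p{\left(s \right)} = -6$
$107 + p{\left(-7 \right)} 138 = 107 - 828 = -721$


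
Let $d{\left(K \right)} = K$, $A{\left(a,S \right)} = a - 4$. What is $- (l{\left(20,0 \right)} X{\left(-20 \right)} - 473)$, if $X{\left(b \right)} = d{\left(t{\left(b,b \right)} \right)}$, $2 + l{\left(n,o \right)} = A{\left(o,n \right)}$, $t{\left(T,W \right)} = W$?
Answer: $353$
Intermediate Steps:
$A{\left(a,S \right)} = -4 + a$
$l{\left(n,o \right)} = -6 + o$ ($l{\left(n,o \right)} = -2 + \left(-4 + o\right) = -6 + o$)
$X{\left(b \right)} = b$
$- (l{\left(20,0 \right)} X{\left(-20 \right)} - 473) = - (\left(-6 + 0\right) \left(-20\right) - 473) = - (\left(-6\right) \left(-20\right) - 473) = - (120 - 473) = \left(-1\right) \left(-353\right) = 353$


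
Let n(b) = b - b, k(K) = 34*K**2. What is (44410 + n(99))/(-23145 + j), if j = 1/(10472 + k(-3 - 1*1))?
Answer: -489220560/254965319 ≈ -1.9188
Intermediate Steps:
n(b) = 0
j = 1/11016 (j = 1/(10472 + 34*(-3 - 1*1)**2) = 1/(10472 + 34*(-3 - 1)**2) = 1/(10472 + 34*(-4)**2) = 1/(10472 + 34*16) = 1/(10472 + 544) = 1/11016 ≈ 9.0777e-5)
(44410 + n(99))/(-23145 + j) = (44410 + 0)/(-23145 + 1/11016) = 44410/(-254965319/11016) = 44410*(-11016/254965319) = -489220560/254965319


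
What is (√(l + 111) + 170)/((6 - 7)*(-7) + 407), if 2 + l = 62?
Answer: 85/207 + √19/138 ≈ 0.44221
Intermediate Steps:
l = 60 (l = -2 + 62 = 60)
(√(l + 111) + 170)/((6 - 7)*(-7) + 407) = (√(60 + 111) + 170)/((6 - 7)*(-7) + 407) = (√171 + 170)/(-1*(-7) + 407) = (3*√19 + 170)/(7 + 407) = (170 + 3*√19)/414 = (170 + 3*√19)*(1/414) = 85/207 + √19/138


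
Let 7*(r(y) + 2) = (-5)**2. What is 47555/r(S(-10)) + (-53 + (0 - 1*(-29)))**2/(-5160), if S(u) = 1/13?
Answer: 71570011/2365 ≈ 30262.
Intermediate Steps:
S(u) = 1/13
r(y) = 11/7 (r(y) = -2 + (1/7)*(-5)**2 = -2 + (1/7)*25 = -2 + 25/7 = 11/7)
47555/r(S(-10)) + (-53 + (0 - 1*(-29)))**2/(-5160) = 47555/(11/7) + (-53 + (0 - 1*(-29)))**2/(-5160) = 47555*(7/11) + (-53 + (0 + 29))**2*(-1/5160) = 332885/11 + (-53 + 29)**2*(-1/5160) = 332885/11 + (-24)**2*(-1/5160) = 332885/11 + 576*(-1/5160) = 332885/11 - 24/215 = 71570011/2365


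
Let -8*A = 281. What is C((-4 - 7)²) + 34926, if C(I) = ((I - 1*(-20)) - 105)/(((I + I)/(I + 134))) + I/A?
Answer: 1188691588/34001 ≈ 34961.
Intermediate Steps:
A = -281/8 (A = -⅛*281 = -281/8 ≈ -35.125)
C(I) = -8*I/281 + (-85 + I)*(134 + I)/(2*I) (C(I) = ((I - 1*(-20)) - 105)/(((I + I)/(I + 134))) + I/(-281/8) = ((I + 20) - 105)/(((2*I)/(134 + I))) + I*(-8/281) = ((20 + I) - 105)/((2*I/(134 + I))) - 8*I/281 = (-85 + I)*((134 + I)/(2*I)) - 8*I/281 = (-85 + I)*(134 + I)/(2*I) - 8*I/281 = -8*I/281 + (-85 + I)*(134 + I)/(2*I))
C((-4 - 7)²) + 34926 = (-3200590 + (-4 - 7)²*(13769 + 265*(-4 - 7)²))/(562*((-4 - 7)²)) + 34926 = (-3200590 + (-11)²*(13769 + 265*(-11)²))/(562*((-11)²)) + 34926 = (1/562)*(-3200590 + 121*(13769 + 265*121))/121 + 34926 = (1/562)*(1/121)*(-3200590 + 121*(13769 + 32065)) + 34926 = (1/562)*(1/121)*(-3200590 + 121*45834) + 34926 = (1/562)*(1/121)*(-3200590 + 5545914) + 34926 = (1/562)*(1/121)*2345324 + 34926 = 1172662/34001 + 34926 = 1188691588/34001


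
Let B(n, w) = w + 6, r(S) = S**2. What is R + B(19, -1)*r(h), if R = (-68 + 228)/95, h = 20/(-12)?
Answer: 2663/171 ≈ 15.573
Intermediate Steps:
h = -5/3 (h = 20*(-1/12) = -5/3 ≈ -1.6667)
R = 32/19 (R = 160*(1/95) = 32/19 ≈ 1.6842)
B(n, w) = 6 + w
R + B(19, -1)*r(h) = 32/19 + (6 - 1)*(-5/3)**2 = 32/19 + 5*(25/9) = 32/19 + 125/9 = 2663/171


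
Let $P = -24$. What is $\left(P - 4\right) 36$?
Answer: $-1008$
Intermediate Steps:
$\left(P - 4\right) 36 = \left(-24 - 4\right) 36 = \left(-28\right) 36 = -1008$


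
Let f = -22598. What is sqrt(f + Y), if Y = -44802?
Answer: 10*I*sqrt(674) ≈ 259.62*I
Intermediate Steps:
sqrt(f + Y) = sqrt(-22598 - 44802) = sqrt(-67400) = 10*I*sqrt(674)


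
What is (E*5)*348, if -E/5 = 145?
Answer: -1261500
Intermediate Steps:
E = -725 (E = -5*145 = -725)
(E*5)*348 = -725*5*348 = -3625*348 = -1261500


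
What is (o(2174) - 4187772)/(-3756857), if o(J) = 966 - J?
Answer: 4188980/3756857 ≈ 1.1150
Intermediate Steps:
(o(2174) - 4187772)/(-3756857) = ((966 - 1*2174) - 4187772)/(-3756857) = ((966 - 2174) - 4187772)*(-1/3756857) = (-1208 - 4187772)*(-1/3756857) = -4188980*(-1/3756857) = 4188980/3756857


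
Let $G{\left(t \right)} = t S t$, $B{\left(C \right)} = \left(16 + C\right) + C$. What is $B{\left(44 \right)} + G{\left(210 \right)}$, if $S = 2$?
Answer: $88304$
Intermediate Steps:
$B{\left(C \right)} = 16 + 2 C$
$G{\left(t \right)} = 2 t^{2}$ ($G{\left(t \right)} = t 2 t = 2 t t = 2 t^{2}$)
$B{\left(44 \right)} + G{\left(210 \right)} = \left(16 + 2 \cdot 44\right) + 2 \cdot 210^{2} = \left(16 + 88\right) + 2 \cdot 44100 = 104 + 88200 = 88304$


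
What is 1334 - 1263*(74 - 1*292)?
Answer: 276668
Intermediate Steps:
1334 - 1263*(74 - 1*292) = 1334 - 1263*(74 - 292) = 1334 - 1263*(-218) = 1334 + 275334 = 276668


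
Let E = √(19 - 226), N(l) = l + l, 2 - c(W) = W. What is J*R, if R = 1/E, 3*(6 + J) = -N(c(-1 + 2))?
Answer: 20*I*√23/207 ≈ 0.46337*I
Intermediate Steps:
c(W) = 2 - W
N(l) = 2*l
E = 3*I*√23 (E = √(-207) = 3*I*√23 ≈ 14.387*I)
J = -20/3 (J = -6 + (-2*(2 - (-1 + 2)))/3 = -6 + (-2*(2 - 1*1))/3 = -6 + (-2*(2 - 1))/3 = -6 + (-2)/3 = -6 + (-1*2)/3 = -6 + (⅓)*(-2) = -6 - ⅔ = -20/3 ≈ -6.6667)
R = -I*√23/69 (R = 1/(3*I*√23) = -I*√23/69 ≈ -0.069505*I)
J*R = -(-20)*I*√23/207 = 20*I*√23/207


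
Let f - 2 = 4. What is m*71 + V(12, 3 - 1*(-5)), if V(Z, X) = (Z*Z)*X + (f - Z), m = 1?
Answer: 1217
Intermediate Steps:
f = 6 (f = 2 + 4 = 6)
V(Z, X) = 6 - Z + X*Z**2 (V(Z, X) = (Z*Z)*X + (6 - Z) = Z**2*X + (6 - Z) = X*Z**2 + (6 - Z) = 6 - Z + X*Z**2)
m*71 + V(12, 3 - 1*(-5)) = 1*71 + (6 - 1*12 + (3 - 1*(-5))*12**2) = 71 + (6 - 12 + (3 + 5)*144) = 71 + (6 - 12 + 8*144) = 71 + (6 - 12 + 1152) = 71 + 1146 = 1217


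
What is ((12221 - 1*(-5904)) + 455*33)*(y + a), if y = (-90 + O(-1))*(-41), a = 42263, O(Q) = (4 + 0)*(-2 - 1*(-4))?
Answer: 1512012500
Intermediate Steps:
O(Q) = 8 (O(Q) = 4*(-2 + 4) = 4*2 = 8)
y = 3362 (y = (-90 + 8)*(-41) = -82*(-41) = 3362)
((12221 - 1*(-5904)) + 455*33)*(y + a) = ((12221 - 1*(-5904)) + 455*33)*(3362 + 42263) = ((12221 + 5904) + 15015)*45625 = (18125 + 15015)*45625 = 33140*45625 = 1512012500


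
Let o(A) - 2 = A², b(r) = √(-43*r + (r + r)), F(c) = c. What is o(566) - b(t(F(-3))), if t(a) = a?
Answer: 320358 - √123 ≈ 3.2035e+5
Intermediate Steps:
b(r) = √41*√(-r) (b(r) = √(-43*r + 2*r) = √(-41*r) = √41*√(-r))
o(A) = 2 + A²
o(566) - b(t(F(-3))) = (2 + 566²) - √41*√(-1*(-3)) = (2 + 320356) - √41*√3 = 320358 - √123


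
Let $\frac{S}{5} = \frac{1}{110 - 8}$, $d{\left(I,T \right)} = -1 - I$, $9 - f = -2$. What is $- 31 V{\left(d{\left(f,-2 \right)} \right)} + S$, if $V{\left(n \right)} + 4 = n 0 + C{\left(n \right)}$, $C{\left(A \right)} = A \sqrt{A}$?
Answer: $\frac{12653}{102} + 744 i \sqrt{3} \approx 124.05 + 1288.6 i$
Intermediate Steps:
$f = 11$ ($f = 9 - -2 = 9 + 2 = 11$)
$C{\left(A \right)} = A^{\frac{3}{2}}$
$S = \frac{5}{102}$ ($S = \frac{5}{110 - 8} = \frac{5}{102} \approx 0.04902$)
$V{\left(n \right)} = -4 + n^{\frac{3}{2}}$ ($V{\left(n \right)} = -4 + \left(n 0 + n^{\frac{3}{2}}\right) = -4 + \left(0 + n^{\frac{3}{2}}\right) = -4 + n^{\frac{3}{2}}$)
$- 31 V{\left(d{\left(f,-2 \right)} \right)} + S = - 31 \left(-4 + \left(-1 - 11\right)^{\frac{3}{2}}\right) + \frac{5}{102} = - 31 \left(-4 + \left(-12\right)^{\frac{3}{2}}\right) + \frac{5}{102} = - 31 \left(-4 - 24 i \sqrt{3}\right) + \frac{5}{102} = \left(124 + 744 i \sqrt{3}\right) + \frac{5}{102} = \frac{12653}{102} + 744 i \sqrt{3}$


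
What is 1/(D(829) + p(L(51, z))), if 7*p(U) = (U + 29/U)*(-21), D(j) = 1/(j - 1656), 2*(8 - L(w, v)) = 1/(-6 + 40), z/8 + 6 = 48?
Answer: -10178716/354749823 ≈ -0.028693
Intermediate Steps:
z = 336 (z = -48 + 8*48 = -48 + 384 = 336)
L(w, v) = 543/68 (L(w, v) = 8 - 1/(2*(-6 + 40)) = 8 - ½/34 = 8 - ½*1/34 = 8 - 1/68 = 543/68)
D(j) = 1/(-1656 + j)
p(U) = -87/U - 3*U (p(U) = ((U + 29/U)*(-21))/7 = (-609/U - 21*U)/7 = -87/U - 3*U)
1/(D(829) + p(L(51, z))) = 1/(1/(-1656 + 829) + (-87/543/68 - 3*543/68)) = 1/(1/(-827) + (-87*68/543 - 1629/68)) = 1/(-1/827 + (-1972/181 - 1629/68)) = 1/(-1/827 - 428945/12308) = 1/(-354749823/10178716) = -10178716/354749823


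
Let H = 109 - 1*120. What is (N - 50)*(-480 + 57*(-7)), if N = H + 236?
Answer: -153825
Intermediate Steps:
H = -11 (H = 109 - 120 = -11)
N = 225 (N = -11 + 236 = 225)
(N - 50)*(-480 + 57*(-7)) = (225 - 50)*(-480 + 57*(-7)) = 175*(-480 - 399) = 175*(-879) = -153825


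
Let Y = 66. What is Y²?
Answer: 4356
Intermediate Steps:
Y² = 66² = 4356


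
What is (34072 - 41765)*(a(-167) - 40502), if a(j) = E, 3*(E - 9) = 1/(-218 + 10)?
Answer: 194383900669/624 ≈ 3.1151e+8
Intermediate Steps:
E = 5615/624 (E = 9 + 1/(3*(-218 + 10)) = 9 + (⅓)/(-208) = 9 + (⅓)*(-1/208) = 9 - 1/624 = 5615/624 ≈ 8.9984)
a(j) = 5615/624
(34072 - 41765)*(a(-167) - 40502) = (34072 - 41765)*(5615/624 - 40502) = -7693*(-25267633/624) = 194383900669/624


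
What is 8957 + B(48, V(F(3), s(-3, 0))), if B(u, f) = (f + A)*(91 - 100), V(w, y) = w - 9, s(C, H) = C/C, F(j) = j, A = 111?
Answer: 8012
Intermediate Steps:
s(C, H) = 1
V(w, y) = -9 + w
B(u, f) = -999 - 9*f (B(u, f) = (f + 111)*(91 - 100) = (111 + f)*(-9) = -999 - 9*f)
8957 + B(48, V(F(3), s(-3, 0))) = 8957 + (-999 - 9*(-9 + 3)) = 8957 + (-999 - 9*(-6)) = 8957 + (-999 + 54) = 8957 - 945 = 8012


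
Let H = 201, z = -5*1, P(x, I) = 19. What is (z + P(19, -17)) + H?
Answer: 215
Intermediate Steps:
z = -5
(z + P(19, -17)) + H = (-5 + 19) + 201 = 14 + 201 = 215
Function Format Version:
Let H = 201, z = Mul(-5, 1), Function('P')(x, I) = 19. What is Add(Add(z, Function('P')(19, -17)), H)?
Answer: 215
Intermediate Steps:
z = -5
Add(Add(z, Function('P')(19, -17)), H) = Add(Add(-5, 19), 201) = Add(14, 201) = 215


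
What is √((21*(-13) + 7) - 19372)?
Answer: 3*I*√2182 ≈ 140.14*I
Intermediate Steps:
√((21*(-13) + 7) - 19372) = √((-273 + 7) - 19372) = √(-266 - 19372) = √(-19638) = 3*I*√2182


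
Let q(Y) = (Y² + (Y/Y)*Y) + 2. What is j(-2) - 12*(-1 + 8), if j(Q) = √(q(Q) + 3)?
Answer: -84 + √7 ≈ -81.354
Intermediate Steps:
q(Y) = 2 + Y + Y² (q(Y) = (Y² + 1*Y) + 2 = (Y² + Y) + 2 = (Y + Y²) + 2 = 2 + Y + Y²)
j(Q) = √(5 + Q + Q²) (j(Q) = √((2 + Q + Q²) + 3) = √(5 + Q + Q²))
j(-2) - 12*(-1 + 8) = √(5 - 2 + (-2)²) - 12*(-1 + 8) = √(5 - 2 + 4) - 12*7 = √7 - 1*84 = √7 - 84 = -84 + √7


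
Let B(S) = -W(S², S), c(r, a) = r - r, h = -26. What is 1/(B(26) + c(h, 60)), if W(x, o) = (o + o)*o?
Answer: -1/1352 ≈ -0.00073965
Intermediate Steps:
W(x, o) = 2*o² (W(x, o) = (2*o)*o = 2*o²)
c(r, a) = 0
B(S) = -2*S²
1/(B(26) + c(h, 60)) = 1/(-2*26² + 0) = 1/(-2*676 + 0) = 1/(-1352 + 0) = 1/(-1352) = -1/1352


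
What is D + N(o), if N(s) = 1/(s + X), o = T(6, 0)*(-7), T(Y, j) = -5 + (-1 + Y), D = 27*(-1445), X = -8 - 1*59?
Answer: -2614006/67 ≈ -39015.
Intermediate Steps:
X = -67 (X = -8 - 59 = -67)
D = -39015
T(Y, j) = -6 + Y
o = 0 (o = (-6 + 6)*(-7) = 0*(-7) = 0)
N(s) = 1/(-67 + s) (N(s) = 1/(s - 67) = 1/(-67 + s))
D + N(o) = -39015 + 1/(-67 + 0) = -39015 + 1/(-67) = -39015 - 1/67 = -2614006/67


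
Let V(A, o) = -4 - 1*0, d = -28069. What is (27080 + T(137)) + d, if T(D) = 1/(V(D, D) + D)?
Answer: -131536/133 ≈ -988.99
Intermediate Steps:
V(A, o) = -4 (V(A, o) = -4 + 0 = -4)
T(D) = 1/(-4 + D)
(27080 + T(137)) + d = (27080 + 1/(-4 + 137)) - 28069 = (27080 + 1/133) - 28069 = 3601641/133 - 28069 = -131536/133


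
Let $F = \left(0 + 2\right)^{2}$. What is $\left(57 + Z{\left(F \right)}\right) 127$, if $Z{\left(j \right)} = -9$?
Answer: $6096$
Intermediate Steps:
$F = 4$ ($F = 2^{2} = 4$)
$\left(57 + Z{\left(F \right)}\right) 127 = \left(57 - 9\right) 127 = 48 \cdot 127 = 6096$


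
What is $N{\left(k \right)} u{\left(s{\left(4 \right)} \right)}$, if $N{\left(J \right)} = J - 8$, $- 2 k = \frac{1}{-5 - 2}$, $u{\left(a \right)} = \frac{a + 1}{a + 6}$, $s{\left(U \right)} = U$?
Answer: $- \frac{111}{28} \approx -3.9643$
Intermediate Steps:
$u{\left(a \right)} = \frac{1 + a}{6 + a}$
$k = \frac{1}{14}$ ($k = - \frac{1}{2 \left(-5 - 2\right)} = - \frac{1}{2 \left(-7\right)} = \left(- \frac{1}{2}\right) \left(- \frac{1}{7}\right) = \frac{1}{14} \approx 0.071429$)
$N{\left(J \right)} = -8 + J$
$N{\left(k \right)} u{\left(s{\left(4 \right)} \right)} = \left(-8 + \frac{1}{14}\right) \frac{1 + 4}{6 + 4} = - \frac{111 \cdot \frac{1}{10} \cdot 5}{14} = \left(- \frac{111}{14}\right) \frac{1}{2} = - \frac{111}{28}$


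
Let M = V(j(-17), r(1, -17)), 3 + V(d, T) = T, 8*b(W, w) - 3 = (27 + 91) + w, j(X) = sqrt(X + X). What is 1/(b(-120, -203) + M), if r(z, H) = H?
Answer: -4/121 ≈ -0.033058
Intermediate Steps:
j(X) = sqrt(2)*sqrt(X) (j(X) = sqrt(2*X) = sqrt(2)*sqrt(X))
b(W, w) = 121/8 + w/8 (b(W, w) = 3/8 + ((27 + 91) + w)/8 = 3/8 + (118 + w)/8 = 3/8 + (59/4 + w/8) = 121/8 + w/8)
V(d, T) = -3 + T
M = -20 (M = -3 - 17 = -20)
1/(b(-120, -203) + M) = 1/((121/8 + (1/8)*(-203)) - 20) = 1/((121/8 - 203/8) - 20) = 1/(-41/4 - 20) = 1/(-121/4) = -4/121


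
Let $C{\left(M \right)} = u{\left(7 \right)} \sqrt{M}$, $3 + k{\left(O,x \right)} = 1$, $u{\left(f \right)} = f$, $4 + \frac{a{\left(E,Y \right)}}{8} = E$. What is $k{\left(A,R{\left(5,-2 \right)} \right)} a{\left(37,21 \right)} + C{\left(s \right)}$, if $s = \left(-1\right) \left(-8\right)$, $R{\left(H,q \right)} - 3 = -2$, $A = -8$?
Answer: $-528 + 14 \sqrt{2} \approx -508.2$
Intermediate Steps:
$R{\left(H,q \right)} = 1$ ($R{\left(H,q \right)} = 3 - 2 = 1$)
$a{\left(E,Y \right)} = -32 + 8 E$
$k{\left(O,x \right)} = -2$ ($k{\left(O,x \right)} = -3 + 1 = -2$)
$s = 8$
$C{\left(M \right)} = 7 \sqrt{M}$
$k{\left(A,R{\left(5,-2 \right)} \right)} a{\left(37,21 \right)} + C{\left(s \right)} = - 2 \left(-32 + 8 \cdot 37\right) + 7 \sqrt{8} = - 2 \left(-32 + 296\right) + 7 \cdot 2 \sqrt{2} = \left(-2\right) 264 + 14 \sqrt{2} = -528 + 14 \sqrt{2}$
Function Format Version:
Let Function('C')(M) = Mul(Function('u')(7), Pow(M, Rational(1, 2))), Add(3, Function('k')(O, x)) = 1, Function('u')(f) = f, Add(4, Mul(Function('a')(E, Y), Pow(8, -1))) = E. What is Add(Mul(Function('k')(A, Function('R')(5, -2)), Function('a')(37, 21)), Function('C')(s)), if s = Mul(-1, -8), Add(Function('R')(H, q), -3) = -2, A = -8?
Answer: Add(-528, Mul(14, Pow(2, Rational(1, 2)))) ≈ -508.20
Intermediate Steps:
Function('R')(H, q) = 1 (Function('R')(H, q) = Add(3, -2) = 1)
Function('a')(E, Y) = Add(-32, Mul(8, E))
Function('k')(O, x) = -2 (Function('k')(O, x) = Add(-3, 1) = -2)
s = 8
Function('C')(M) = Mul(7, Pow(M, Rational(1, 2)))
Add(Mul(Function('k')(A, Function('R')(5, -2)), Function('a')(37, 21)), Function('C')(s)) = Add(Mul(-2, Add(-32, Mul(8, 37))), Mul(7, Pow(8, Rational(1, 2)))) = Add(Mul(-2, Add(-32, 296)), Mul(7, Mul(2, Pow(2, Rational(1, 2))))) = Add(Mul(-2, 264), Mul(14, Pow(2, Rational(1, 2)))) = Add(-528, Mul(14, Pow(2, Rational(1, 2))))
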